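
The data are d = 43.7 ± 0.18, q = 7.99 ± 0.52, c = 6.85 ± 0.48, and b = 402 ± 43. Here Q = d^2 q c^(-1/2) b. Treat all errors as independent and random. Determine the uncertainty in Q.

Relative error in a monomial: (δQ/Q)² = Σ (nᵢ · δxᵢ/xᵢ)².
  (2·δd/d)² = (2×0.00412)² = 6.79e-05;  (1·δq/q)² = (1×0.0651)² = 0.00424;  (−½·δc/c)² = (-0.5×0.0701)² = 0.00123;  (1·δb/b)² = (1×0.107)² = 0.0114
δQ/Q = √(0.0170) = 0.130
Q = 2.34e+06, so δQ = 0.130 × 2.34e+06 = 3.05e+05.

3.05e+05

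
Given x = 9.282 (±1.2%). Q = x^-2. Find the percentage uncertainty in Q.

2.40%

Q ∝ x^-2, so δQ/Q = |-2| · δx/x = 2 × 0.0120 = 0.0240.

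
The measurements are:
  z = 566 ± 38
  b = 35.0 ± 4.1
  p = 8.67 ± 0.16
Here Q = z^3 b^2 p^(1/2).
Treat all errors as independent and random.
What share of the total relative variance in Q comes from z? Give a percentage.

(δQ/Q)² = (3·δz/z)² + (2·δb/b)² + (½·δp/p)²
  z term: (3×0.0671)² = 0.0406
  b term: (2×0.117)² = 0.0549
  p term: (0.5×0.0185)² = 8.51e-05
Total = 0.0955. Share from z = 0.0406/0.0955 = 0.425.

42.5%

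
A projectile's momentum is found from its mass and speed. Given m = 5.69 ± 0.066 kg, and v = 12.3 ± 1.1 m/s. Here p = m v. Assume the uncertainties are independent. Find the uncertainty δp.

Each factor contributes (exponent × relative error)² to (δp/p)²:
  (1·δm/m)² = (1×0.0116)² = 0.000135;  (1·δv/v)² = (1×0.0894)² = 0.00800
δp/p = √(0.00813) = 0.0902
p = 70.0 kg·m/s, so δp = 0.0902 × 70.0 = 6.31 kg·m/s.

6.31 kg·m/s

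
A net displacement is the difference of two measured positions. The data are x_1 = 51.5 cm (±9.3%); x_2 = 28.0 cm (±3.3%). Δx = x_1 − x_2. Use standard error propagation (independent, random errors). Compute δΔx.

Absolute uncertainties add in quadrature for a linear combination:
  (δx_1)² = 22.9;  (δx_2)² = 0.854
δΔx = √(23.8) = 4.88 cm

4.88 cm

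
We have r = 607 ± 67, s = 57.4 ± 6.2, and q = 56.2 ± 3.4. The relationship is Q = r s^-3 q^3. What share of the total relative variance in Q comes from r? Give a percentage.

8.12%

(δQ/Q)² = (1·δr/r)² + (-3·δs/s)² + (3·δq/q)²
  r term: (1×0.110)² = 0.0122
  s term: (-3×0.108)² = 0.105
  q term: (3×0.0605)² = 0.0329
Total = 0.150. Share from r = 0.0122/0.150 = 0.0812.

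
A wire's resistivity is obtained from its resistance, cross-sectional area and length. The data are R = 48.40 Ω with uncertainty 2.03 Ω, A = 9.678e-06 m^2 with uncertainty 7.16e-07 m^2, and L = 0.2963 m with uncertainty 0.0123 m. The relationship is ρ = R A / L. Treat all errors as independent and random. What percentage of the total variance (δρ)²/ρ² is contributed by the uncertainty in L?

19.2%

(δρ/ρ)² = (1·δR/R)² + (1·δA/A)² + (-1·δL/L)²
  R term: (1×0.0419)² = 0.00176
  A term: (1×0.0740)² = 0.00547
  L term: (-1×0.0415)² = 0.00172
Total = 0.00896. Share from L = 0.00172/0.00896 = 0.192.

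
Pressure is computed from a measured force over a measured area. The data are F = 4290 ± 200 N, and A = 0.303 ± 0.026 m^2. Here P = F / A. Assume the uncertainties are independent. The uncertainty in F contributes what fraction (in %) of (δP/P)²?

22.8%

(δP/P)² = (1·δF/F)² + (-1·δA/A)²
  F term: (1×0.0466)² = 0.00217
  A term: (-1×0.0858)² = 0.00736
Total = 0.00954. Share from F = 0.00217/0.00954 = 0.228.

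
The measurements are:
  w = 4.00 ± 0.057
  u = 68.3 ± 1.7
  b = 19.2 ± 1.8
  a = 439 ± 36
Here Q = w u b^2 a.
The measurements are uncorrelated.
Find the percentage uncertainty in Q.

Products/powers → add relative errors in quadrature, weighted by exponent:
  (1·δw/w)² = (1×0.0143)² = 0.000203;  (1·δu/u)² = (1×0.0249)² = 0.000620;  (2·δb/b)² = (2×0.0938)² = 0.0352;  (1·δa/a)² = (1×0.0820)² = 0.00672
δQ/Q = √(0.0427) = 0.207

20.7%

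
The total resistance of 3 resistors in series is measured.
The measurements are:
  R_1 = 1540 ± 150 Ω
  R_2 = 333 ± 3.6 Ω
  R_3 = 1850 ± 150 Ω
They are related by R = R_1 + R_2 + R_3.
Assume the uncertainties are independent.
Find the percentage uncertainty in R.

Each term contributes (cᵢ δxᵢ)² to (δR)²:
  (δR_1)² = 22500;  (δR_2)² = 13.0;  (δR_3)² = 22500
δR = √(45000) = 212 Ω
R = 3720 Ω, so δR/R = 212/3720 = 0.0570.

5.70%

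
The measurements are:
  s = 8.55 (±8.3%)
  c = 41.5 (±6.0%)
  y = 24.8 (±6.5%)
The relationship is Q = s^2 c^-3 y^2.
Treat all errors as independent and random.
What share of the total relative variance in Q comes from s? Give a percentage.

(δQ/Q)² = (2·δs/s)² + (-3·δc/c)² + (2·δy/y)²
  s term: (2×0.0830)² = 0.0276
  c term: (-3×0.0600)² = 0.0324
  y term: (2×0.0650)² = 0.0169
Total = 0.0769. Share from s = 0.0276/0.0769 = 0.359.

35.9%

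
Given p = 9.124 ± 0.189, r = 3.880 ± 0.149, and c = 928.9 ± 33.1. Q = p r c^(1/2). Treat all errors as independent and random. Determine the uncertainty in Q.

Q is a product of powers, so relative uncertainties combine in quadrature:
  (1·δp/p)² = (1×0.0207)² = 0.000429;  (1·δr/r)² = (1×0.0384)² = 0.00147;  (½·δc/c)² = (0.5×0.0356)² = 0.000317
δQ/Q = √(0.00222) = 0.0471
Q = 1079, so δQ = 0.0471 × 1079 = 50.9.

50.9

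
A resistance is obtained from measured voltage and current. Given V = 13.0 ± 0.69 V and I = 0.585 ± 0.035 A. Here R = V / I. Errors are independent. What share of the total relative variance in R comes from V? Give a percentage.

(δR/R)² = (1·δV/V)² + (-1·δI/I)²
  V term: (1×0.0531)² = 0.00282
  I term: (-1×0.0598)² = 0.00358
Total = 0.00640. Share from V = 0.00282/0.00640 = 0.440.

44.0%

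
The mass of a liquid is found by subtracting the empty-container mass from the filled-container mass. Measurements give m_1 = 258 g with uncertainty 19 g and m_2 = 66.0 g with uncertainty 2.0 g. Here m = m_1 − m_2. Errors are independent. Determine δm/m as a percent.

9.95%

For a sum/difference, combine absolute errors in quadrature:
  (δm_1)² = 361;  (δm_2)² = 4.00
δm = √(365) = 19.1 g
m = 192 g, so δm/m = 19.1/192 = 0.0995.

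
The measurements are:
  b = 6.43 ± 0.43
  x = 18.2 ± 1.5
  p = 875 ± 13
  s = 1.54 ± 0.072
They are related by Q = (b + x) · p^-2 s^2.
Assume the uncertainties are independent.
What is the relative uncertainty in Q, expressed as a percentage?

Let u = b + x = 24.6. δu = √(δb² + δx²) = √(0.185 + 2.25) = 1.56, so δu/u = 0.0634.
Q is then a monomial in u, p, s:
δQ/Q = √((δu/u)² + (-2·δp/p)² + (2·δs/s)²) = √(0.00401 + 0.000883 + 0.00874) = 0.117

11.7%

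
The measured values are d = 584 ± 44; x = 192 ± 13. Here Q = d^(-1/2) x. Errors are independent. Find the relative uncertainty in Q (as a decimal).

0.0775

Since Q is a product/quotient, work with relative uncertainties:
  (−½·δd/d)² = (-0.5×0.0753)² = 0.00142;  (1·δx/x)² = (1×0.0677)² = 0.00458
δQ/Q = √(0.00600) = 0.0775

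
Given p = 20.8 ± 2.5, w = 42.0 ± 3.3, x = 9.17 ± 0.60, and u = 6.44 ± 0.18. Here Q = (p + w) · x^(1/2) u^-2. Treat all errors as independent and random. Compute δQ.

Let h = p + w = 62.8. δh = √(δp² + δw²) = √(6.25 + 10.9) = 4.14, so δh/h = 0.0659.
Q is then a monomial in h, x, u:
δQ/Q = √((δh/h)² + (½·δx/x)² + (-2·δu/u)²) = √(0.00435 + 0.00107 + 0.00312) = 0.0924
Q = 4.59, so δQ = 0.0924 × 4.59 = 0.424.

0.424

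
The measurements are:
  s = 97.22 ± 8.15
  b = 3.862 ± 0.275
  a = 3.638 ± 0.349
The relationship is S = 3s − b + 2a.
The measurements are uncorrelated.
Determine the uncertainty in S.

Absolute uncertainties add in quadrature for a linear combination:
  (3·δs)² = 598;  (δb)² = 0.0756;  (2·δa)² = 0.487
δS = √(598) = 24.5

24.5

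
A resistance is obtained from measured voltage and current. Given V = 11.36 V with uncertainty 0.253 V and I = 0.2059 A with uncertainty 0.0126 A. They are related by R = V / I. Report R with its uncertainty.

55.17 ± 3.59 Ω

Relative error in a monomial: (δR/R)² = Σ (nᵢ · δxᵢ/xᵢ)².
  (1·δV/V)² = (1×0.0223)² = 0.000496;  (-1·δI/I)² = (-1×0.0612)² = 0.00374
δR/R = √(0.00424) = 0.0651
R = 55.17 Ω, so δR = 0.0651 × 55.17 = 3.59 Ω.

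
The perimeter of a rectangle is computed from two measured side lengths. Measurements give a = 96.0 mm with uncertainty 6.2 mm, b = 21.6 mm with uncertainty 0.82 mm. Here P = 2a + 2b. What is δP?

Sums and differences: (δP)² = Σ (cᵢ δxᵢ)².
  (2·δa)² = 154;  (2·δb)² = 2.69
δP = √(156) = 12.5 mm

12.5 mm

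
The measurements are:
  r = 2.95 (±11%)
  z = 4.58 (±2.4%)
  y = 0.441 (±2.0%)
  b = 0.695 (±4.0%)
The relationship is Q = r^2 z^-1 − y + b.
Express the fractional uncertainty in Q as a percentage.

Let p = r^2·z^-1 = 1.90. δp/p = √((2·δr/r)² + (-1·δz/z)²) = √(0.0484 + 0.000576) = 0.221, so δp = 0.421.
Q = p − y + b: δQ = √(δp² + δy² + δb²) = √(0.177 + 7.78e-05 + 0.000773) = 0.422
Q = 2.15, so δQ/Q = 0.422/2.15 = 0.196.

19.6%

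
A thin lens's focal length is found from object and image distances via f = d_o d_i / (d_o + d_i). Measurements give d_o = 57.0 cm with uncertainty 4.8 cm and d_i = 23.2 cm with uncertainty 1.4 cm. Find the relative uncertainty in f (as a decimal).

∂f/∂d_o = (d_i/(d_o+d_i))² = 0.0837;  ∂f/∂d_i = (d_o/(d_o+d_i))² = 0.505
δf = √((∂f/∂d_o · δd_o)² + (∂f/∂d_i · δd_i)²) = √(0.161 + 0.500) = 0.813 cm
f = 16.5 cm, so δf/f = 0.813/16.5 = 0.0493.

0.0493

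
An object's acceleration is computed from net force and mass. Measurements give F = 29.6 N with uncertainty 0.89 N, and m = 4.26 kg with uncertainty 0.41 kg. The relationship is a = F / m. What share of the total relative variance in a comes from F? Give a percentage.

8.89%

(δa/a)² = (1·δF/F)² + (-1·δm/m)²
  F term: (1×0.0301)² = 0.000904
  m term: (-1×0.0962)² = 0.00926
Total = 0.0102. Share from F = 0.000904/0.0102 = 0.0889.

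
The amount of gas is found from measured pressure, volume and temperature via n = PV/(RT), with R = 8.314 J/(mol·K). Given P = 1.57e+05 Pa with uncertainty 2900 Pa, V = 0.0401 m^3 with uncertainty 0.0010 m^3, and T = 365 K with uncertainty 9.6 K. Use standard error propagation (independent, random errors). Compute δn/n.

0.0407

Products/powers → add relative errors in quadrature, weighted by exponent:
  (1·δP/P)² = (1×0.0185)² = 0.000341;  (1·δV/V)² = (1×0.0249)² = 0.000622;  (-1·δT/T)² = (-1×0.0263)² = 0.000692
δn/n = √(0.00165) = 0.0407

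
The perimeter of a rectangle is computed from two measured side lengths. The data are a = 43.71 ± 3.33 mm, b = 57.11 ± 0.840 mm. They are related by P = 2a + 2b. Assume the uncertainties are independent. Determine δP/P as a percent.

For a sum/difference, combine absolute errors in quadrature:
  (2·δa)² = 44.4;  (2·δb)² = 2.82
δP = √(47.2) = 6.87 mm
P = 201.6 mm, so δP/P = 6.87/201.6 = 0.0341.

3.41%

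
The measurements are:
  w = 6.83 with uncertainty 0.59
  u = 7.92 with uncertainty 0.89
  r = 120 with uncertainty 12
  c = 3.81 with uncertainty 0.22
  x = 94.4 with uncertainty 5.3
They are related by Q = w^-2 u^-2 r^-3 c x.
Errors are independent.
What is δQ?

For a monomial Q ∝ w^-2, u^-2, r^-3, c, x, fractional errors add in quadrature:
  (-2·δw/w)² = (-2×0.0864)² = 0.0298;  (-2·δu/u)² = (-2×0.112)² = 0.0505;  (-3·δr/r)² = (-3×0.100)² = 0.0900;  (1·δc/c)² = (1×0.0577)² = 0.00333;  (1·δx/x)² = (1×0.0561)² = 0.00315
δQ/Q = √(0.177) = 0.421
Q = 7.11e-08, so δQ = 0.421 × 7.11e-08 = 2.99e-08.

2.99e-08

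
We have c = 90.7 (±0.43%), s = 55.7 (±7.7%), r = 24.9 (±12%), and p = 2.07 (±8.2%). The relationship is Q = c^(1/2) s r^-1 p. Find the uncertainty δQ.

7.25

Since Q is a product/quotient, work with relative uncertainties:
  (½·δc/c)² = (0.5×0.00430)² = 4.62e-06;  (1·δs/s)² = (1×0.0770)² = 0.00593;  (-1·δr/r)² = (-1×0.120)² = 0.0144;  (1·δp/p)² = (1×0.0820)² = 0.00672
δQ/Q = √(0.0271) = 0.164
Q = 44.1, so δQ = 0.164 × 44.1 = 7.25.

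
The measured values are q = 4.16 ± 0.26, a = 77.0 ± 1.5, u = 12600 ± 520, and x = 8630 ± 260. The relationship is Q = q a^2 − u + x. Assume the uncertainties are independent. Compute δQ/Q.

Let p = q·a^2 = 24700. δp/p = √((1·δq/q)² + (2·δa/a)²) = √(0.00391 + 0.00152) = 0.0736, so δp = 1820.
Q = p − u + x: δQ = √(δp² + δu² + δx²) = √(3.3e+06 + 2.7e+05 + 67600) = 1910
Q = 20700, so δQ/Q = 1910/20700 = 0.0922.

0.0922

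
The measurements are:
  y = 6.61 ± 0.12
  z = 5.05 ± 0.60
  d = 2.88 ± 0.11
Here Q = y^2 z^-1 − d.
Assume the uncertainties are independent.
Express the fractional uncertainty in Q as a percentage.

18.7%

Let p = y^2·z^-1 = 8.65. δp/p = √((2·δy/y)² + (-1·δz/z)²) = √(0.00132 + 0.0141) = 0.124, so δp = 1.07.
Q = p − d: δQ = √(δp² + δd²) = √(1.16 + 0.0121) = 1.08
Q = 5.77, so δQ/Q = 1.08/5.77 = 0.187.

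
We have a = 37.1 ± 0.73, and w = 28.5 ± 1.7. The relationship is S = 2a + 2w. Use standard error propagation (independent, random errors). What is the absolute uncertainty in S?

Each term contributes (cᵢ δxᵢ)² to (δS)²:
  (2·δa)² = 2.13;  (2·δw)² = 11.6
δS = √(13.7) = 3.70

3.70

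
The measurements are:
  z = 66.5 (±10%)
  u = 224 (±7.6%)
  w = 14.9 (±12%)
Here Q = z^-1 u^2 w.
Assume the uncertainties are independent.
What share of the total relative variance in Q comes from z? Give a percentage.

21.1%

(δQ/Q)² = (-1·δz/z)² + (2·δu/u)² + (1·δw/w)²
  z term: (-1×0.100)² = 0.0100
  u term: (2×0.0760)² = 0.0231
  w term: (1×0.120)² = 0.0144
Total = 0.0475. Share from z = 0.0100/0.0475 = 0.211.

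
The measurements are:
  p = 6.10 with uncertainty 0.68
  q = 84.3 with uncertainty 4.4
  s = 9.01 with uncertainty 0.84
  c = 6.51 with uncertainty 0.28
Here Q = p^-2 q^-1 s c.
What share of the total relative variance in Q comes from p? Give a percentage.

(δQ/Q)² = (-2·δp/p)² + (-1·δq/q)² + (1·δs/s)² + (1·δc/c)²
  p term: (-2×0.111)² = 0.0497
  q term: (-1×0.0522)² = 0.00272
  s term: (1×0.0932)² = 0.00869
  c term: (1×0.0430)² = 0.00185
Total = 0.0630. Share from p = 0.0497/0.0630 = 0.789.

78.9%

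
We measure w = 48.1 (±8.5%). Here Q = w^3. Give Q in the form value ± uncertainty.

Q ∝ w^3, so δQ/Q = |3| · δw/w = 3 × 0.0850 = 0.255.
Q = 1.11e+05, so δQ = 0.255 × 1.11e+05 = 28400.

(1.11 ± 0.284) × 10^5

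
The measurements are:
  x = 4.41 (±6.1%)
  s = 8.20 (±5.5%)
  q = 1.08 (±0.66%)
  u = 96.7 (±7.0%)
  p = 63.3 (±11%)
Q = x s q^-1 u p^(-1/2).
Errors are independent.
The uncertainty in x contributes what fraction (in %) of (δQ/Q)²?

(δQ/Q)² = (1·δx/x)² + (1·δs/s)² + (-1·δq/q)² + (1·δu/u)² + (−½·δp/p)²
  x term: (1×0.0610)² = 0.00372
  s term: (1×0.0550)² = 0.00302
  q term: (-1×0.00660)² = 4.36e-05
  u term: (1×0.0700)² = 0.00490
  p term: (-0.5×0.110)² = 0.00302
Total = 0.0147. Share from x = 0.00372/0.0147 = 0.253.

25.3%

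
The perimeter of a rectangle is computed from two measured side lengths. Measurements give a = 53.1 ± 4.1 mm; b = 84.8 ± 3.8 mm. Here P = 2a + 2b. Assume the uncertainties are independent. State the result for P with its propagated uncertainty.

276 ± 11.2 mm

P is a linear combination, so absolute uncertainties add in quadrature:
  (2·δa)² = 67.2;  (2·δb)² = 57.8
δP = √(125) = 11.2 mm
P = 276 mm.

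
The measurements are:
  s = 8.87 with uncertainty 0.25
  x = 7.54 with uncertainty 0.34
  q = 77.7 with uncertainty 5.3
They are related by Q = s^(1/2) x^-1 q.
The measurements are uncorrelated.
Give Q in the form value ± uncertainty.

30.7 ± 2.55

Q is a product of powers, so relative uncertainties combine in quadrature:
  (½·δs/s)² = (0.5×0.0282)² = 0.000199;  (-1·δx/x)² = (-1×0.0451)² = 0.00203;  (1·δq/q)² = (1×0.0682)² = 0.00465
δQ/Q = √(0.00688) = 0.0830
Q = 30.7, so δQ = 0.0830 × 30.7 = 2.55.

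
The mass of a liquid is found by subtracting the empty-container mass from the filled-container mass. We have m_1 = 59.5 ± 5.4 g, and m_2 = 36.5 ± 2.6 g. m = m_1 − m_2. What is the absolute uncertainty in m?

5.99 g

For a sum/difference, combine absolute errors in quadrature:
  (δm_1)² = 29.2;  (δm_2)² = 6.76
δm = √(35.9) = 5.99 g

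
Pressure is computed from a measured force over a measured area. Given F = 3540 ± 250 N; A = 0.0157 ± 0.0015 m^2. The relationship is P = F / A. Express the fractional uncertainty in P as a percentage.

Since P is a product/quotient, work with relative uncertainties:
  (1·δF/F)² = (1×0.0706)² = 0.00499;  (-1·δA/A)² = (-1×0.0955)² = 0.00913
δP/P = √(0.0141) = 0.119

11.9%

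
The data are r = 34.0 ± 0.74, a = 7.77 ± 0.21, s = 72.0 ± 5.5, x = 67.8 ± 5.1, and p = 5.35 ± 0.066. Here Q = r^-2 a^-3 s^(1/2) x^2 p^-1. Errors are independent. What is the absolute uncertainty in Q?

0.00243

For a monomial Q ∝ r^-2, a^-3, s^(1/2), x^2, p^-1, fractional errors add in quadrature:
  (-2·δr/r)² = (-2×0.0218)² = 0.00189;  (-3·δa/a)² = (-3×0.0270)² = 0.00657;  (½·δs/s)² = (0.5×0.0764)² = 0.00146;  (2·δx/x)² = (2×0.0752)² = 0.0226;  (-1·δp/p)² = (-1×0.0123)² = 0.000152
δQ/Q = √(0.0327) = 0.181
Q = 0.0134, so δQ = 0.181 × 0.0134 = 0.00243.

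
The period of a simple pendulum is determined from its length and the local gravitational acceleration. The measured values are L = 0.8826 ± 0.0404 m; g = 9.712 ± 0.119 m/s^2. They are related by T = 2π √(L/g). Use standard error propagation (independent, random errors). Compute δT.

For a monomial T ∝ L^(1/2), g^(-1/2), fractional errors add in quadrature:
  (½·δL/L)² = (0.5×0.0458)² = 0.000524;  (−½·δg/g)² = (-0.5×0.0123)² = 3.75e-05
δT/T = √(0.000561) = 0.0237
T = 1.894 s, so δT = 0.0237 × 1.894 = 0.0449 s.

0.0449 s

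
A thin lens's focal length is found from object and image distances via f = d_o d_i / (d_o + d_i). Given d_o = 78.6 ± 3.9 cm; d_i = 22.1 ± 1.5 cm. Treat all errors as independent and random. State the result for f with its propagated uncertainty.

∂f/∂d_o = (d_i/(d_o+d_i))² = 0.0482;  ∂f/∂d_i = (d_o/(d_o+d_i))² = 0.609
δf = √((∂f/∂d_o · δd_o)² + (∂f/∂d_i · δd_i)²) = √(0.0353 + 0.835) = 0.933 cm
f = 17.2 cm.

17.2 ± 0.933 cm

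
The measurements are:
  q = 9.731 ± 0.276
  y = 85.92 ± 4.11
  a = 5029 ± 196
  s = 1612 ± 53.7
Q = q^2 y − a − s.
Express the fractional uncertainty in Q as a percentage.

42.6%

Let p = q^2·y = 8136. δp/p = √((2·δq/q)² + (1·δy/y)²) = √(0.00322 + 0.00229) = 0.0742, so δp = 604.
Q = p − a − s: δQ = √(δp² + δa² + δs²) = √(3.64e+05 + 38400 + 2880) = 637
Q = 1495, so δQ/Q = 637/1495 = 0.426.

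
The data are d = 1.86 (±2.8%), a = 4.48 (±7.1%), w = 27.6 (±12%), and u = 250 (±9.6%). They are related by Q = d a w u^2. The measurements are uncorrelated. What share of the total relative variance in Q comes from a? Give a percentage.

8.83%

(δQ/Q)² = (1·δd/d)² + (1·δa/a)² + (1·δw/w)² + (2·δu/u)²
  d term: (1×0.0280)² = 0.000784
  a term: (1×0.0710)² = 0.00504
  w term: (1×0.120)² = 0.0144
  u term: (2×0.0960)² = 0.0369
Total = 0.0571. Share from a = 0.00504/0.0571 = 0.0883.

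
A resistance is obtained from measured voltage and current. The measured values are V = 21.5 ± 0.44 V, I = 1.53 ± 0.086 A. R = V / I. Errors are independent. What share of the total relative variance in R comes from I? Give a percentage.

88.3%

(δR/R)² = (1·δV/V)² + (-1·δI/I)²
  V term: (1×0.0205)² = 0.000419
  I term: (-1×0.0562)² = 0.00316
Total = 0.00358. Share from I = 0.00316/0.00358 = 0.883.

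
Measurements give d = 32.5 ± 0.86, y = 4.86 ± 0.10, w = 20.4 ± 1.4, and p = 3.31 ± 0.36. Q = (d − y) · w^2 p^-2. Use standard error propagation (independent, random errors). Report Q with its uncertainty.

Let u = d − y = 27.6. δu = √(δd² + δy²) = √(0.740 + 0.0100) = 0.866, so δu/u = 0.0313.
Q is then a monomial in u, w, p:
δQ/Q = √((δu/u)² + (2·δw/w)² + (-2·δp/p)²) = √(0.000981 + 0.0188 + 0.0473) = 0.259
Q = 1050, so δQ = 0.259 × 1050 = 272.

1050 ± 272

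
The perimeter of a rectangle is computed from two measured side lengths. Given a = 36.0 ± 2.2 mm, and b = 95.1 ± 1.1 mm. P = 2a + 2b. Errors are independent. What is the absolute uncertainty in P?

P is a linear combination, so absolute uncertainties add in quadrature:
  (2·δa)² = 19.4;  (2·δb)² = 4.84
δP = √(24.2) = 4.92 mm

4.92 mm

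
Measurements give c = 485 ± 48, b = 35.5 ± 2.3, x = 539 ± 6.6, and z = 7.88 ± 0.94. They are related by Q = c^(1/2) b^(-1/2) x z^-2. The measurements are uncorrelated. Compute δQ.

7.90

Products/powers → add relative errors in quadrature, weighted by exponent:
  (½·δc/c)² = (0.5×0.0990)² = 0.00245;  (−½·δb/b)² = (-0.5×0.0648)² = 0.00105;  (1·δx/x)² = (1×0.0122)² = 0.000150;  (-2·δz/z)² = (-2×0.119)² = 0.0569
δQ/Q = √(0.0606) = 0.246
Q = 32.1, so δQ = 0.246 × 32.1 = 7.90.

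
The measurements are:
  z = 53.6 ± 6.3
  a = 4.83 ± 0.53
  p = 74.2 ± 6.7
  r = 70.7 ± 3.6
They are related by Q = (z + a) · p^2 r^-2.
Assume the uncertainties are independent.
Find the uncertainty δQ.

15.1

Let u = z + a = 58.4. δu = √(δz² + δa²) = √(39.7 + 0.281) = 6.32, so δu/u = 0.108.
Q is then a monomial in u, p, r:
δQ/Q = √((δu/u)² + (2·δp/p)² + (-2·δr/r)²) = √(0.0117 + 0.0326 + 0.0104) = 0.234
Q = 64.4, so δQ = 0.234 × 64.4 = 15.1.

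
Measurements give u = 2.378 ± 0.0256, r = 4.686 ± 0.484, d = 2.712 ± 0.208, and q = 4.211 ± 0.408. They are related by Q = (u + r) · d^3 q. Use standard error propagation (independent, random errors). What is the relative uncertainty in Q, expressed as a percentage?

Let w = u + r = 7.064. δw = √(δu² + δr²) = √(0.000655 + 0.234) = 0.485, so δw/w = 0.0686.
Q is then a monomial in w, d, q:
δQ/Q = √((δw/w)² + (3·δd/d)² + (1·δq/q)²) = √(0.00471 + 0.0529 + 0.00939) = 0.259

25.9%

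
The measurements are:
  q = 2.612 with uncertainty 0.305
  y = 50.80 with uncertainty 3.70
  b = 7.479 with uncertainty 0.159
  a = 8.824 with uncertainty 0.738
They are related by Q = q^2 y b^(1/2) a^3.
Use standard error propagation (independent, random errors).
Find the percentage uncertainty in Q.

35.1%

Each factor contributes (exponent × relative error)² to (δQ/Q)²:
  (2·δq/q)² = (2×0.117)² = 0.0545;  (1·δy/y)² = (1×0.0728)² = 0.00530;  (½·δb/b)² = (0.5×0.0213)² = 0.000113;  (3·δa/a)² = (3×0.0836)² = 0.0630
δQ/Q = √(0.123) = 0.351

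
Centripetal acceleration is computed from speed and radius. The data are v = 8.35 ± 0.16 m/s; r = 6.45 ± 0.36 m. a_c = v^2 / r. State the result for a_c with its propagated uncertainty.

a_c is a product of powers, so relative uncertainties combine in quadrature:
  (2·δv/v)² = (2×0.0192)² = 0.00147;  (-1·δr/r)² = (-1×0.0558)² = 0.00312
δa_c/a_c = √(0.00458) = 0.0677
a_c = 10.8 m/s^2, so δa_c = 0.0677 × 10.8 = 0.732 m/s^2.

10.8 ± 0.732 m/s^2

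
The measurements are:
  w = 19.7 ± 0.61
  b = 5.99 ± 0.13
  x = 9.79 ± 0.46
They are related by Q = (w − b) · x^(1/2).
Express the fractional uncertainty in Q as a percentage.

5.12%

Let u = w − b = 13.7. δu = √(δw² + δb²) = √(0.372 + 0.0169) = 0.624, so δu/u = 0.0455.
Q is then a monomial in u, x:
δQ/Q = √((δu/u)² + (½·δx/x)²) = √(0.00207 + 0.000552) = 0.0512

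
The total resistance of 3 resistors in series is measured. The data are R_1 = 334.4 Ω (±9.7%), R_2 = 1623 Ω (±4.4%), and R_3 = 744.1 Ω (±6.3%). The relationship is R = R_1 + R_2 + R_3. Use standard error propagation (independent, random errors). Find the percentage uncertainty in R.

3.38%

R is a linear combination, so absolute uncertainties add in quadrature:
  (δR_1)² = 1050;  (δR_2)² = 5100;  (δR_3)² = 2200
δR = √(8350) = 91.4 Ω
R = 2702 Ω, so δR/R = 91.4/2702 = 0.0338.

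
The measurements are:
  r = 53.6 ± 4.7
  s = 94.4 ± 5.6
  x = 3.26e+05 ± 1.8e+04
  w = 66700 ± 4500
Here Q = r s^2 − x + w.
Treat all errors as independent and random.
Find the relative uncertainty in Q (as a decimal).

0.334

Let p = r·s^2 = 4.78e+05. δp/p = √((1·δr/r)² + (2·δs/s)²) = √(0.00769 + 0.0141) = 0.148, so δp = 70500.
Q = p − x + w: δQ = √(δp² + δx² + δw²) = √(4.97e+09 + 3.24e+08 + 2.02e+07) = 72900
Q = 2.18e+05, so δQ/Q = 72900/2.18e+05 = 0.334.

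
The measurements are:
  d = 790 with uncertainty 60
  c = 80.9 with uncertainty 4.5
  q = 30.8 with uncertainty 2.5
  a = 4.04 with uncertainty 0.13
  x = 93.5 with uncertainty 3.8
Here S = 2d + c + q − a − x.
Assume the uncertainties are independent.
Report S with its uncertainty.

1590 ± 120

For a sum/difference, combine absolute errors in quadrature:
  (2·δd)² = 14400;  (δc)² = 20.2;  (δq)² = 6.25;  (δa)² = 0.0169;  (δx)² = 14.4
δS = √(14400) = 120
S = 1590.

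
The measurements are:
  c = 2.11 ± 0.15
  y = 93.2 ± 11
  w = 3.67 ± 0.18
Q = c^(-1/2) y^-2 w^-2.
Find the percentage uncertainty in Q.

Since Q is a product/quotient, work with relative uncertainties:
  (−½·δc/c)² = (-0.5×0.0711)² = 0.00126;  (-2·δy/y)² = (-2×0.118)² = 0.0557;  (-2·δw/w)² = (-2×0.0490)² = 0.00962
δQ/Q = √(0.0666) = 0.258

25.8%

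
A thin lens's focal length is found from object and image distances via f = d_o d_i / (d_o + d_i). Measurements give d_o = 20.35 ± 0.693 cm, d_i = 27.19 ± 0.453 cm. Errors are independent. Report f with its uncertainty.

∂f/∂d_o = (d_i/(d_o+d_i))² = 0.327;  ∂f/∂d_i = (d_o/(d_o+d_i))² = 0.183
δf = √((∂f/∂d_o · δd_o)² + (∂f/∂d_i · δd_i)²) = √(0.0514 + 0.00689) = 0.241 cm
f = 11.64 cm.

11.64 ± 0.241 cm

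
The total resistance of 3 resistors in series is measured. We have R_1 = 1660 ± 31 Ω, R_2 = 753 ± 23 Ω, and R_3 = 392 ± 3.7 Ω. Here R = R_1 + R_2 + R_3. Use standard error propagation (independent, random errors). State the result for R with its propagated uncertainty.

Sums and differences: (δR)² = Σ (cᵢ δxᵢ)².
  (δR_1)² = 961;  (δR_2)² = 529;  (δR_3)² = 13.7
δR = √(1500) = 38.8 Ω
R = 2800 Ω.

2800 ± 38.8 Ω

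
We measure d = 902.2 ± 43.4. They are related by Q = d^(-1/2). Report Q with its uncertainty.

For a monomial Q ∝ d^(-1/2), fractional errors add in quadrature:
  (−½·δd/d)² = (-0.5×0.0481)² = 0.000579
δQ/Q = √(0.000579) = 0.0241
Q = 0.03329, so δQ = 0.0241 × 0.03329 = 0.000801.

0.03329 ± 0.000801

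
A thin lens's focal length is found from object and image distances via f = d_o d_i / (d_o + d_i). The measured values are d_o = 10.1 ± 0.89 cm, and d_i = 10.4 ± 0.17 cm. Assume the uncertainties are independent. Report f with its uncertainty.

∂f/∂d_o = (d_i/(d_o+d_i))² = 0.257;  ∂f/∂d_i = (d_o/(d_o+d_i))² = 0.243
δf = √((∂f/∂d_o · δd_o)² + (∂f/∂d_i · δd_i)²) = √(0.0525 + 0.00170) = 0.233 cm
f = 5.12 cm.

5.12 ± 0.233 cm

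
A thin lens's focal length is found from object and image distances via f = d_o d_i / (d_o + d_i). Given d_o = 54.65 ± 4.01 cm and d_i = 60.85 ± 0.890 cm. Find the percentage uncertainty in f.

3.93%

∂f/∂d_o = (d_i/(d_o+d_i))² = 0.278;  ∂f/∂d_i = (d_o/(d_o+d_i))² = 0.224
δf = √((∂f/∂d_o · δd_o)² + (∂f/∂d_i · δd_i)²) = √(1.24 + 0.0397) = 1.13 cm
f = 28.79 cm, so δf/f = 1.13/28.79 = 0.0393.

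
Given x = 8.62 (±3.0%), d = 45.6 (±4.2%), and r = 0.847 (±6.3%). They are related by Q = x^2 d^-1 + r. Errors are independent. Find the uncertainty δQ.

0.131

Let p = x^2·d^-1 = 1.63. δp/p = √((2·δx/x)² + (-1·δd/d)²) = √(0.00360 + 0.00176) = 0.0732, so δp = 0.119.
Q = p + r: δQ = √(δp² + δr²) = √(0.0142 + 0.00285) = 0.131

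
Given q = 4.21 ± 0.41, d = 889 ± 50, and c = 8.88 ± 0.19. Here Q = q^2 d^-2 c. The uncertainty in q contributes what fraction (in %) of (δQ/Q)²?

(δQ/Q)² = (2·δq/q)² + (-2·δd/d)² + (1·δc/c)²
  q term: (2×0.0974)² = 0.0379
  d term: (-2×0.0562)² = 0.0127
  c term: (1×0.0214)² = 0.000458
Total = 0.0510. Share from q = 0.0379/0.0510 = 0.743.

74.3%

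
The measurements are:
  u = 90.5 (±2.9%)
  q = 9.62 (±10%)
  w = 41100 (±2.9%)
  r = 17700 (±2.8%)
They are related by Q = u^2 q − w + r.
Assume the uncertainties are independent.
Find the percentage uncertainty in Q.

Let p = u^2·q = 78800. δp/p = √((2·δu/u)² + (1·δq/q)²) = √(0.00336 + 0.0100) = 0.116, so δp = 9110.
Q = p − w + r: δQ = √(δp² + δw² + δr²) = √(8.3e+07 + 1.42e+06 + 2.46e+05) = 9200
Q = 55400, so δQ/Q = 9200/55400 = 0.166.

16.6%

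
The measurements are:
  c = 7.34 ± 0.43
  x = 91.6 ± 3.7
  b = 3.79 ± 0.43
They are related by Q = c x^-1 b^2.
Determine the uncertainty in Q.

For a monomial Q ∝ c, x^-1, b^2, fractional errors add in quadrature:
  (1·δc/c)² = (1×0.0586)² = 0.00343;  (-1·δx/x)² = (-1×0.0404)² = 0.00163;  (2·δb/b)² = (2×0.113)² = 0.0515
δQ/Q = √(0.0566) = 0.238
Q = 1.15, so δQ = 0.238 × 1.15 = 0.274.

0.274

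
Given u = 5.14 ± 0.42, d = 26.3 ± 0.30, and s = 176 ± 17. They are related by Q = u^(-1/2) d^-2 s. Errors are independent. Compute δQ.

Products/powers → add relative errors in quadrature, weighted by exponent:
  (−½·δu/u)² = (-0.5×0.0817)² = 0.00167;  (-2·δd/d)² = (-2×0.0114)² = 0.000520;  (1·δs/s)² = (1×0.0966)² = 0.00933
δQ/Q = √(0.0115) = 0.107
Q = 0.112, so δQ = 0.107 × 0.112 = 0.0120.

0.0120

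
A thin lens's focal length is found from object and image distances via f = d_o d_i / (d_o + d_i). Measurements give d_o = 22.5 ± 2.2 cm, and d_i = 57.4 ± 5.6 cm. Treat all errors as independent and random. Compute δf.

1.22 cm

∂f/∂d_o = (d_i/(d_o+d_i))² = 0.516;  ∂f/∂d_i = (d_o/(d_o+d_i))² = 0.0793
δf = √((∂f/∂d_o · δd_o)² + (∂f/∂d_i · δd_i)²) = √(1.29 + 0.197) = 1.22 cm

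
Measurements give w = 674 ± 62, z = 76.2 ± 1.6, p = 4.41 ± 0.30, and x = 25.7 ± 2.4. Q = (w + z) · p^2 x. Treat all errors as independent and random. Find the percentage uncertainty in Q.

18.5%

Let u = w + z = 750. δu = √(δw² + δz²) = √(3840 + 2.56) = 62.0, so δu/u = 0.0827.
Q is then a monomial in u, p, x:
δQ/Q = √((δu/u)² + (2·δp/p)² + (1·δx/x)²) = √(0.00683 + 0.0185 + 0.00872) = 0.185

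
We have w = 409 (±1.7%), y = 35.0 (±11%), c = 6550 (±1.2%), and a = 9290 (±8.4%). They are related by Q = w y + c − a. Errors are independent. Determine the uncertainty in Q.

1780

Let p = w·y = 14300. δp/p = √((1·δw/w)² + (1·δy/y)²) = √(0.000289 + 0.0121) = 0.111, so δp = 1590.
Q = p + c − a: δQ = √(δp² + δc² + δa²) = √(2.54e+06 + 6180 + 6.09e+05) = 1780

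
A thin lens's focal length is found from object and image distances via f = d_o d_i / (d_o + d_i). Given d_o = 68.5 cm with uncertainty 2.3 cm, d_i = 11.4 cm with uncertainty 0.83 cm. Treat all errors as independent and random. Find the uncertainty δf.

0.612 cm

∂f/∂d_o = (d_i/(d_o+d_i))² = 0.0204;  ∂f/∂d_i = (d_o/(d_o+d_i))² = 0.735
δf = √((∂f/∂d_o · δd_o)² + (∂f/∂d_i · δd_i)²) = √(0.00219 + 0.372) = 0.612 cm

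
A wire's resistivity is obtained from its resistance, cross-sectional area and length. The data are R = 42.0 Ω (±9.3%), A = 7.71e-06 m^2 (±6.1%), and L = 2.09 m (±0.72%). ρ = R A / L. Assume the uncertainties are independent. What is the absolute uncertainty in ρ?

Relative error in a monomial: (δρ/ρ)² = Σ (nᵢ · δxᵢ/xᵢ)².
  (1·δR/R)² = (1×0.0930)² = 0.00865;  (1·δA/A)² = (1×0.0610)² = 0.00372;  (-1·δL/L)² = (-1×0.00720)² = 5.18e-05
δρ/ρ = √(0.0124) = 0.111
ρ = 0.000155 Ω·m, so δρ = 0.111 × 0.000155 = 1.73e-05 Ω·m.

1.73e-05 Ω·m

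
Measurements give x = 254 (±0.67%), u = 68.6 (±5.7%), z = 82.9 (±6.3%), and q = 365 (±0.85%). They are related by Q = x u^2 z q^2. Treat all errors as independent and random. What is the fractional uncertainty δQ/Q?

0.132

Each factor contributes (exponent × relative error)² to (δQ/Q)²:
  (1·δx/x)² = (1×0.00670)² = 4.49e-05;  (2·δu/u)² = (2×0.0570)² = 0.0130;  (1·δz/z)² = (1×0.0630)² = 0.00397;  (2·δq/q)² = (2×0.00850)² = 0.000289
δQ/Q = √(0.0173) = 0.132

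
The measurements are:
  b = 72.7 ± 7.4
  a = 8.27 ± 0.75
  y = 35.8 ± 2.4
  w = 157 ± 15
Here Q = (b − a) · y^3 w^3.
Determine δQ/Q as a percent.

Let u = b − a = 64.4. δu = √(δb² + δa²) = √(54.8 + 0.562) = 7.44, so δu/u = 0.115.
Q is then a monomial in u, y, w:
δQ/Q = √((δu/u)² + (3·δy/y)² + (3·δw/w)²) = √(0.0133 + 0.0404 + 0.0822) = 0.369

36.9%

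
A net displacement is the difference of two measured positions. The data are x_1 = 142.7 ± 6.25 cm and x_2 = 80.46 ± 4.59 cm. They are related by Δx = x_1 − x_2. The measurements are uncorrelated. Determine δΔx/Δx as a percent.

Sums and differences: (δΔx)² = Σ (cᵢ δxᵢ)².
  (δx_1)² = 39.1;  (δx_2)² = 21.1
δΔx = √(60.1) = 7.75 cm
Δx = 62.24 cm, so δΔx/Δx = 7.75/62.24 = 0.125.

12.5%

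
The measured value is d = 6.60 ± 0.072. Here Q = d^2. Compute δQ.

0.950

Q ∝ d^2, so δQ/Q = |2| · δd/d = 2 × 0.0109 = 0.0218.
Q = 43.6, so δQ = 0.0218 × 43.6 = 0.950.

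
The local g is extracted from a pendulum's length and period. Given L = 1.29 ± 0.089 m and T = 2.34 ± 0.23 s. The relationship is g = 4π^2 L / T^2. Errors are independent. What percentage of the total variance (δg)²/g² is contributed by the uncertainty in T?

(δg/g)² = (1·δL/L)² + (-2·δT/T)²
  L term: (1×0.0690)² = 0.00476
  T term: (-2×0.0983)² = 0.0386
Total = 0.0434. Share from T = 0.0386/0.0434 = 0.890.

89.0%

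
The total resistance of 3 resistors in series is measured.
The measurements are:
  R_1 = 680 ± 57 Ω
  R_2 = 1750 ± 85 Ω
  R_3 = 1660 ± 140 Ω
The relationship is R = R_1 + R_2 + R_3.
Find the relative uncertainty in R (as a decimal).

0.0424

Each term contributes (cᵢ δxᵢ)² to (δR)²:
  (δR_1)² = 3250;  (δR_2)² = 7220;  (δR_3)² = 19600
δR = √(30100) = 173 Ω
R = 4090 Ω, so δR/R = 173/4090 = 0.0424.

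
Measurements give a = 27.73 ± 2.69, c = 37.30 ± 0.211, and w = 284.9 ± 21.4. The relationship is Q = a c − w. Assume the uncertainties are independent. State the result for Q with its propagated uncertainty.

Let p = a·c = 1034. δp/p = √((1·δa/a)² + (1·δc/c)²) = √(0.00941 + 3.2e-05) = 0.0972, so δp = 101.
Q = p − w: δQ = √(δp² + δw²) = √(10100 + 458) = 103
Q = 749.4.

749.4 ± 103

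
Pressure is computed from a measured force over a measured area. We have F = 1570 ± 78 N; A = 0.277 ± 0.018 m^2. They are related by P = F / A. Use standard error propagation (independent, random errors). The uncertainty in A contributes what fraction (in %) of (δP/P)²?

63.1%

(δP/P)² = (1·δF/F)² + (-1·δA/A)²
  F term: (1×0.0497)² = 0.00247
  A term: (-1×0.0650)² = 0.00422
Total = 0.00669. Share from A = 0.00422/0.00669 = 0.631.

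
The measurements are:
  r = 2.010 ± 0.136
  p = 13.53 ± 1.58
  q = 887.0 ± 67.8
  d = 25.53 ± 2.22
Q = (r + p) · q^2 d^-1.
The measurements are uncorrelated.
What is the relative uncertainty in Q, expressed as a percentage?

20.3%

Let u = r + p = 15.54. δu = √(δr² + δp²) = √(0.0185 + 2.50) = 1.59, so δu/u = 0.102.
Q is then a monomial in u, q, d:
δQ/Q = √((δu/u)² + (2·δq/q)² + (-1·δd/d)²) = √(0.0104 + 0.0234 + 0.00756) = 0.203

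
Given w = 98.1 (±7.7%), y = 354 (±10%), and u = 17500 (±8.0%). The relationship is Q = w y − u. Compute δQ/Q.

0.267

Let p = w·y = 34700. δp/p = √((1·δw/w)² + (1·δy/y)²) = √(0.00593 + 0.0100) = 0.126, so δp = 4380.
Q = p − u: δQ = √(δp² + δu²) = √(1.92e+07 + 1.96e+06) = 4600
Q = 17200, so δQ/Q = 4600/17200 = 0.267.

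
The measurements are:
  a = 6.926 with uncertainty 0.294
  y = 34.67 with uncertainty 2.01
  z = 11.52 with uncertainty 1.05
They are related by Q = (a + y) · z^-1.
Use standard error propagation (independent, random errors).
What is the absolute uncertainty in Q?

0.373

Let u = a + y = 41.60. δu = √(δa² + δy²) = √(0.0864 + 4.04) = 2.03, so δu/u = 0.0488.
Q is then a monomial in u, z:
δQ/Q = √((δu/u)² + (-1·δz/z)²) = √(0.00238 + 0.00831) = 0.103
Q = 3.611, so δQ = 0.103 × 3.611 = 0.373.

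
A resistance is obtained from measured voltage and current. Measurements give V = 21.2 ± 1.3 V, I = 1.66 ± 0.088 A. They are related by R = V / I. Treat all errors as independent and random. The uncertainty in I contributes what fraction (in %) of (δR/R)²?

42.8%

(δR/R)² = (1·δV/V)² + (-1·δI/I)²
  V term: (1×0.0613)² = 0.00376
  I term: (-1×0.0530)² = 0.00281
Total = 0.00657. Share from I = 0.00281/0.00657 = 0.428.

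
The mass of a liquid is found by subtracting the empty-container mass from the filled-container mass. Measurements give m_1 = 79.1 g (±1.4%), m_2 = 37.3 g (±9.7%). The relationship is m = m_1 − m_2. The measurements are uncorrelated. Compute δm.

3.78 g

Sums and differences: (δm)² = Σ (cᵢ δxᵢ)².
  (δm_1)² = 1.23;  (δm_2)² = 13.1
δm = √(14.3) = 3.78 g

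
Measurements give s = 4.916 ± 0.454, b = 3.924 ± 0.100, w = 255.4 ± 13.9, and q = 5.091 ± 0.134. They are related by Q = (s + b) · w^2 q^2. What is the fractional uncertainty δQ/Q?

Let u = s + b = 8.840. δu = √(δs² + δb²) = √(0.206 + 0.0100) = 0.465, so δu/u = 0.0526.
Q is then a monomial in u, w, q:
δQ/Q = √((δu/u)² + (2·δw/w)² + (2·δq/q)²) = √(0.00277 + 0.0118 + 0.00277) = 0.132

0.132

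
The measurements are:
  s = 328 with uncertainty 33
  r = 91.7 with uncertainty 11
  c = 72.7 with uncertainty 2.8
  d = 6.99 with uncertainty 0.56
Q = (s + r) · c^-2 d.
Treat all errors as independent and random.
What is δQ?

Let u = s + r = 420. δu = √(δs² + δr²) = √(1090 + 121) = 34.8, so δu/u = 0.0829.
Q is then a monomial in u, c, d:
δQ/Q = √((δu/u)² + (-2·δc/c)² + (1·δd/d)²) = √(0.00687 + 0.00593 + 0.00642) = 0.139
Q = 0.555, so δQ = 0.139 × 0.555 = 0.0770.

0.0770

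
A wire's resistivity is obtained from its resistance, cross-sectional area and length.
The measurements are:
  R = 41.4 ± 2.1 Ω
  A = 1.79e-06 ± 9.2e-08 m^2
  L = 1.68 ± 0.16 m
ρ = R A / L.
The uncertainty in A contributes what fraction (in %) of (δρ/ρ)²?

18.5%

(δρ/ρ)² = (1·δR/R)² + (1·δA/A)² + (-1·δL/L)²
  R term: (1×0.0507)² = 0.00257
  A term: (1×0.0514)² = 0.00264
  L term: (-1×0.0952)² = 0.00907
Total = 0.0143. Share from A = 0.00264/0.0143 = 0.185.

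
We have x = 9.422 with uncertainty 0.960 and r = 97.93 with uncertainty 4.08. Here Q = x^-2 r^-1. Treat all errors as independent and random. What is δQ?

2.39e-05

Q is a product of powers, so relative uncertainties combine in quadrature:
  (-2·δx/x)² = (-2×0.102)² = 0.0415;  (-1·δr/r)² = (-1×0.0417)² = 0.00174
δQ/Q = √(0.0433) = 0.208
Q = 0.0001150, so δQ = 0.208 × 0.0001150 = 2.39e-05.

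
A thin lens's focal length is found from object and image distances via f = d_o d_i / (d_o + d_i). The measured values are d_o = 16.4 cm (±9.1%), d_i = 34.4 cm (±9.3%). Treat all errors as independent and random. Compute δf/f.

∂f/∂d_o = (d_i/(d_o+d_i))² = 0.459;  ∂f/∂d_i = (d_o/(d_o+d_i))² = 0.104
δf = √((∂f/∂d_o · δd_o)² + (∂f/∂d_i · δd_i)²) = √(0.468 + 0.111) = 0.761 cm
f = 11.1 cm, so δf/f = 0.761/11.1 = 0.0685.

0.0685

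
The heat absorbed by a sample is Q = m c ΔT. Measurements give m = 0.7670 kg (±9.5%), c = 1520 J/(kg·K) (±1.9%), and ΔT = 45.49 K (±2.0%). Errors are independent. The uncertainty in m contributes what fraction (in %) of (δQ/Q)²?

92.2%

(δQ/Q)² = (1·δm/m)² + (1·δc/c)² + (1·δΔT/ΔT)²
  m term: (1×0.0950)² = 0.00903
  c term: (1×0.0190)² = 0.000361
  ΔT term: (1×0.0200)² = 0.000400
Total = 0.00979. Share from m = 0.00903/0.00979 = 0.922.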